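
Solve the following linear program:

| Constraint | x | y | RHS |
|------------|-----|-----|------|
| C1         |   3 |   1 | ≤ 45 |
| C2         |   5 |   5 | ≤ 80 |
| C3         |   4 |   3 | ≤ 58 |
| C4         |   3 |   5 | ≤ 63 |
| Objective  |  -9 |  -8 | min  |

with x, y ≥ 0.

Evaluate the objective at each vertex of the feasible region:
  z(0, 0) = 0
  z(14.5, 0) = -130.5
  z(10, 6) = -138  ←
  z(8.5, 7.5) = -136.5
  z(0, 12.6) = -100.8
The minimum is at x = 10, y = 6.

x = 10, y = 6, z = -138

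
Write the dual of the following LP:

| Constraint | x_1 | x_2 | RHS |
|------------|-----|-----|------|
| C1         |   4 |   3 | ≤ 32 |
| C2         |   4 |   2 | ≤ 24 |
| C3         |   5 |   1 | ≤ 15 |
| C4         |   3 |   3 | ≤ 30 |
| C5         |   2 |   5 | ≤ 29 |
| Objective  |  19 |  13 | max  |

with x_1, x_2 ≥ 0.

Primal max cᵀx s.t. Ax ≤ b, x ≥ 0  →  Dual min bᵀy s.t. Aᵀy ≥ c, y ≥ 0.

Minimize: z = 32y1 + 24y2 + 15y3 + 30y4 + 29y5

Subject to:
  4y1 + 4y2 + 5y3 + 3y4 + 2y5 ≥ 19
  3y1 + 2y2 + y3 + 3y4 + 5y5 ≥ 13
  y1, y2, y3, y4, y5 ≥ 0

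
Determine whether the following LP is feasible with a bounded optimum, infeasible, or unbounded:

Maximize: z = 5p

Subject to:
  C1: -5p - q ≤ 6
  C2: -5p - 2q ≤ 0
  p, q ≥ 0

Unbounded (objective can increase without bound)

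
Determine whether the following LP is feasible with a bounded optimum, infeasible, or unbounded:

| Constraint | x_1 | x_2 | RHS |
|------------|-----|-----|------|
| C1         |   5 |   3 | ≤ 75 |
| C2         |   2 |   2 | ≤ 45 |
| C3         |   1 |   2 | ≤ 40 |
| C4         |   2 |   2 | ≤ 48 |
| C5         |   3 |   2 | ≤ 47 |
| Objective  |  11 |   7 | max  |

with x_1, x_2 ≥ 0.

Feasible with a bounded optimal solution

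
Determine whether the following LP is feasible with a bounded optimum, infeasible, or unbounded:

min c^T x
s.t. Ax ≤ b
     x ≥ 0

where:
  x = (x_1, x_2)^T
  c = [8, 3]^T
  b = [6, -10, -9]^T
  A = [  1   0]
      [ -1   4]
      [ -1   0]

Infeasible (no feasible solution exists)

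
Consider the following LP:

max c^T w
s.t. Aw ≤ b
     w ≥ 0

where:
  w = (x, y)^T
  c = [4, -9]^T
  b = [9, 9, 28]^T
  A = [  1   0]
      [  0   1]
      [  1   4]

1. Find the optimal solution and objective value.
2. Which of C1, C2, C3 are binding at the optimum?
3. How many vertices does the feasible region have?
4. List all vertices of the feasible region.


1. x = 9, y = 0, z = 36
2. C1
3. 4
4. (0, 0), (9, 0), (9, 4.75), (0, 7)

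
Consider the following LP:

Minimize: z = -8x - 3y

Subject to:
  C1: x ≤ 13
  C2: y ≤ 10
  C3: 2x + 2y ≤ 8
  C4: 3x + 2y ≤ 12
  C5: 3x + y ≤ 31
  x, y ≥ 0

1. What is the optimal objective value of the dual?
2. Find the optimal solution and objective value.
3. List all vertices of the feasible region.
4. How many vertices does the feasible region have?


1. -32
2. x = 4, y = 0, z = -32
3. (0, 0), (4, 0), (0, 4)
4. 3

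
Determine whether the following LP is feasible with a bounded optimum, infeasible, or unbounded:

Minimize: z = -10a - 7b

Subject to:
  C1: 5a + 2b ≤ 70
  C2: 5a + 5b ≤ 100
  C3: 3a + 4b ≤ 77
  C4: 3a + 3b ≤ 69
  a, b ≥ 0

Feasible with a bounded optimal solution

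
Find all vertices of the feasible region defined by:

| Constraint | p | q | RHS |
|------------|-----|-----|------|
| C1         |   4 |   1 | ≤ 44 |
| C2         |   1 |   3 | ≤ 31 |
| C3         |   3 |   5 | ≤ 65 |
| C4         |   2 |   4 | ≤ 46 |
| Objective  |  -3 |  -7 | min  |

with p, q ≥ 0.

(0, 0), (11, 0), (9.286, 6.857), (7, 8), (0, 10.33)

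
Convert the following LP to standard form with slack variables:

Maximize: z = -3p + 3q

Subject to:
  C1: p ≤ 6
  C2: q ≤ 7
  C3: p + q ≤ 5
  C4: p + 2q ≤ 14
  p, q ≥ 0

max z = -3p + 3q

s.t.
  p + s1 = 6
  q + s2 = 7
  p + q + s3 = 5
  p + 2q + s4 = 14
  p, q, s1, s2, s3, s4 ≥ 0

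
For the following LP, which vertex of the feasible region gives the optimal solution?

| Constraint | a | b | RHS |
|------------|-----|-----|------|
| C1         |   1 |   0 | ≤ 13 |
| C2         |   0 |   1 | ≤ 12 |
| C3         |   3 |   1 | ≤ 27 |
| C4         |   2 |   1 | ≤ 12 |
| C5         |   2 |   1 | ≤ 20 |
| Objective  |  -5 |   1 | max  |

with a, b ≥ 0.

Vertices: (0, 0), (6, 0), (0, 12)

Evaluate the objective at each vertex of the feasible region:
  z(0, 0) = 0
  z(6, 0) = -30
  z(0, 12) = 12  ←
The maximum is at a = 0, b = 12.

(0, 12)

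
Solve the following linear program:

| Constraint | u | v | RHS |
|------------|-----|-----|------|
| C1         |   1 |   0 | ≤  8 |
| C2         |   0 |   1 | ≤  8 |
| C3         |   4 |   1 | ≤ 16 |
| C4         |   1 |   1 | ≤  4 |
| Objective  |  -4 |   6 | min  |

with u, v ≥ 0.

Evaluate the objective at each vertex of the feasible region:
  z(0, 0) = 0
  z(4, 0) = -16  ←
  z(0, 4) = 24
The minimum is at u = 4, v = 0.

u = 4, v = 0, z = -16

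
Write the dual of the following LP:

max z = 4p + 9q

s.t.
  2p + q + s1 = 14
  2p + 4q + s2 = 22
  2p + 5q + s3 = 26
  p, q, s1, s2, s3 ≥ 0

Primal max cᵀx s.t. Ax ≤ b, x ≥ 0  →  Dual min bᵀy s.t. Aᵀy ≥ c, y ≥ 0.

Minimize: z = 14y1 + 22y2 + 26y3

Subject to:
  2y1 + 2y2 + 2y3 ≥ 4
  y1 + 4y2 + 5y3 ≥ 9
  y1, y2, y3 ≥ 0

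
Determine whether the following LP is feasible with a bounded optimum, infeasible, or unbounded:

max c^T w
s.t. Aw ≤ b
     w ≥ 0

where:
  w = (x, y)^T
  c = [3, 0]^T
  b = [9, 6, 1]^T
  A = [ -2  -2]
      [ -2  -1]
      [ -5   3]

Unbounded (objective can increase without bound)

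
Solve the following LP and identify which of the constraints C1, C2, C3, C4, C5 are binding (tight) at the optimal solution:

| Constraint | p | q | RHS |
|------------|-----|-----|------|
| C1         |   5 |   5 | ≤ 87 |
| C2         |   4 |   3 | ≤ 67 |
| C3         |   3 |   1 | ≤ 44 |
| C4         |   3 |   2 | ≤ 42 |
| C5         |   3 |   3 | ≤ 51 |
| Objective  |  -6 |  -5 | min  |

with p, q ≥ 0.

At p = 8, q = 9, compute slack b - a·x for each constraint:
  C1: 87 − 85 = 2  (slack)
  C2: 67 − 59 = 8  (slack)
  C3: 44 − 33 = 11  (slack)
  C4: 42 − 42 = 0  (binding)
  C5: 51 − 51 = 0  (binding)

Optimal: p = 8, q = 9
Binding: C4, C5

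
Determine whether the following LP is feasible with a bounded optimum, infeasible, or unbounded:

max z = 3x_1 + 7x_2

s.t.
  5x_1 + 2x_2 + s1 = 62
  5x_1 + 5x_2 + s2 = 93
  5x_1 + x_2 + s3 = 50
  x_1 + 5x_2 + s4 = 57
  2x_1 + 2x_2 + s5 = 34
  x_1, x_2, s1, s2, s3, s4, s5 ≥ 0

Feasible with a bounded optimal solution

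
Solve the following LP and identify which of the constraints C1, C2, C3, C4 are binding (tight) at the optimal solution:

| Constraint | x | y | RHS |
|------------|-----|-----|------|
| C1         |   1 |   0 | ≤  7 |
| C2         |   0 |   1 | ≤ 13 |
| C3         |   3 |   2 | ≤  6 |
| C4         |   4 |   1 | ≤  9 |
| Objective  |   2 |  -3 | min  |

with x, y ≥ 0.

At x = 0, y = 3, compute slack b - a·x for each constraint:
  C1: 7 − 0 = 7  (slack)
  C2: 13 − 3 = 10  (slack)
  C3: 6 − 6 = 0  (binding)
  C4: 9 − 3 = 6  (slack)

Optimal: x = 0, y = 3
Binding: C3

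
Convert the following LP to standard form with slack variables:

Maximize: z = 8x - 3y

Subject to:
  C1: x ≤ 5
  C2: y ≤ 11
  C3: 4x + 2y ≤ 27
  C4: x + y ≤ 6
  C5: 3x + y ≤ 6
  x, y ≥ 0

max z = 8x - 3y

s.t.
  x + s1 = 5
  y + s2 = 11
  4x + 2y + s3 = 27
  x + y + s4 = 6
  3x + y + s5 = 6
  x, y, s1, s2, s3, s4, s5 ≥ 0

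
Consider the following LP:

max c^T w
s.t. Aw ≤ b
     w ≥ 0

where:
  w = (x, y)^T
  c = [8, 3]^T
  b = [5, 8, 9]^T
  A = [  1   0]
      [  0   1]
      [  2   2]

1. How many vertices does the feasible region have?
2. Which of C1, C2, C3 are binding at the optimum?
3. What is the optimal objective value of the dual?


1. 3
2. C3
3. 36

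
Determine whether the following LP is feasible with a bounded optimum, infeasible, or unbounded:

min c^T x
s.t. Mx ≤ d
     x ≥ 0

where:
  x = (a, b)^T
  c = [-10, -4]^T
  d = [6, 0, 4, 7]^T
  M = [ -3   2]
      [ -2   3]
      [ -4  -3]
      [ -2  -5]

Unbounded (objective can decrease without bound)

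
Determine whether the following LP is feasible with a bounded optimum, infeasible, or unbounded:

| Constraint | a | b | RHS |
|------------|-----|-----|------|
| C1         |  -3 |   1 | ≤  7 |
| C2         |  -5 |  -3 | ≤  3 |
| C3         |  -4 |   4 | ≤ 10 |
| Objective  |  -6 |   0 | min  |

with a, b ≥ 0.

Unbounded (objective can decrease without bound)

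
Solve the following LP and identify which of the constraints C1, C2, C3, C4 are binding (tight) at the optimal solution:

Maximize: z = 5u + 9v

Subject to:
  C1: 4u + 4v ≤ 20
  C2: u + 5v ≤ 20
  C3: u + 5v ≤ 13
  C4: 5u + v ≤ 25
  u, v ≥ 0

At u = 3, v = 2, compute slack b - a·x for each constraint:
  C1: 20 − 20 = 0  (binding)
  C2: 20 − 13 = 7  (slack)
  C3: 13 − 13 = 0  (binding)
  C4: 25 − 17 = 8  (slack)

Optimal: u = 3, v = 2
Binding: C1, C3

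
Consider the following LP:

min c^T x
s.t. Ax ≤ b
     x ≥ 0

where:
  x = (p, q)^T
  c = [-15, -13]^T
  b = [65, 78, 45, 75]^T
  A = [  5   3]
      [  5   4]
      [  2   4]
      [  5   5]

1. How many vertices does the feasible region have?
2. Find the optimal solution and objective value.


1. 5
2. p = 10, q = 5, z = -215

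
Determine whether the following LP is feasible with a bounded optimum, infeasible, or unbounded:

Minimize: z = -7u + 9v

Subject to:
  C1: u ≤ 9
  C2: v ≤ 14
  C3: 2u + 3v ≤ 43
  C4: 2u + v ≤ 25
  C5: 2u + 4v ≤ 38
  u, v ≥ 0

Feasible with a bounded optimal solution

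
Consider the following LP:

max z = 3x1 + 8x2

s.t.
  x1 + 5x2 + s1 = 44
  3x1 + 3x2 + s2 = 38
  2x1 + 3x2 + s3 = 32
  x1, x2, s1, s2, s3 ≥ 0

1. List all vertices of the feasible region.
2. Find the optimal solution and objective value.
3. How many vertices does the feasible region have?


1. (0, 0), (12.67, 0), (6, 6.667), (4, 8), (0, 8.8)
2. x1 = 4, x2 = 8, z = 76
3. 5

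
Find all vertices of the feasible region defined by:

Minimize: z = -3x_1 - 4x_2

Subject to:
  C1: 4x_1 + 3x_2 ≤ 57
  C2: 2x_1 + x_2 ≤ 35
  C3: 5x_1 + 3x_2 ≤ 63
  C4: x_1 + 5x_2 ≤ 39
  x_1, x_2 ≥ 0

(0, 0), (12.6, 0), (9, 6), (0, 7.8)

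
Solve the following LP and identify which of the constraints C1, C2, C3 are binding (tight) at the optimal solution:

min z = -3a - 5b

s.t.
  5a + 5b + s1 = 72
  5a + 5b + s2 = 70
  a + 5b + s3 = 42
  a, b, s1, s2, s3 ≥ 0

At a = 7, b = 7, compute slack b - a·x for each constraint:
  C1: 72 − 70 = 2  (slack)
  C2: 70 − 70 = 0  (binding)
  C3: 42 − 42 = 0  (binding)

Optimal: a = 7, b = 7
Binding: C2, C3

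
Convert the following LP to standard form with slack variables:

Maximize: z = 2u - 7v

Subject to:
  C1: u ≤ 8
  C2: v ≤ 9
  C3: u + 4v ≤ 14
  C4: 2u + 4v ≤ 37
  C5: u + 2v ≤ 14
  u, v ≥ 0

max z = 2u - 7v

s.t.
  u + s1 = 8
  v + s2 = 9
  u + 4v + s3 = 14
  2u + 4v + s4 = 37
  u + 2v + s5 = 14
  u, v, s1, s2, s3, s4, s5 ≥ 0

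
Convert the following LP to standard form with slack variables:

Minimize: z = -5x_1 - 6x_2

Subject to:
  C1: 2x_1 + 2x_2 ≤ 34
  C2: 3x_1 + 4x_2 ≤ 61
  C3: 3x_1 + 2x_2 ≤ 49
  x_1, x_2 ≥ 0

min z = -5x_1 - 6x_2

s.t.
  2x_1 + 2x_2 + s1 = 34
  3x_1 + 4x_2 + s2 = 61
  3x_1 + 2x_2 + s3 = 49
  x_1, x_2, s1, s2, s3 ≥ 0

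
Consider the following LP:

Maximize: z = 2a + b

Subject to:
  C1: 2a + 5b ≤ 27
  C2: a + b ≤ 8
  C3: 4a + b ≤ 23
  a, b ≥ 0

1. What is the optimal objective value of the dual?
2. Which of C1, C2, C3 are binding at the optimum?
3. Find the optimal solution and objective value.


1. 13
2. C2, C3
3. a = 5, b = 3, z = 13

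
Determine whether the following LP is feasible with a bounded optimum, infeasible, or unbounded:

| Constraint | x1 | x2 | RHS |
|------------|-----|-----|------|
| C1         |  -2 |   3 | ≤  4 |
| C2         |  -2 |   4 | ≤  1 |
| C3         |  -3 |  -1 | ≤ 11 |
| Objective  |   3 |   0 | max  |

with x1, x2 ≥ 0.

Unbounded (objective can increase without bound)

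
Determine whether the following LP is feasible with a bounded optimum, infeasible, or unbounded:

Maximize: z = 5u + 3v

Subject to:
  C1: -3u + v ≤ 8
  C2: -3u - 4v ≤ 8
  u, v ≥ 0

Unbounded (objective can increase without bound)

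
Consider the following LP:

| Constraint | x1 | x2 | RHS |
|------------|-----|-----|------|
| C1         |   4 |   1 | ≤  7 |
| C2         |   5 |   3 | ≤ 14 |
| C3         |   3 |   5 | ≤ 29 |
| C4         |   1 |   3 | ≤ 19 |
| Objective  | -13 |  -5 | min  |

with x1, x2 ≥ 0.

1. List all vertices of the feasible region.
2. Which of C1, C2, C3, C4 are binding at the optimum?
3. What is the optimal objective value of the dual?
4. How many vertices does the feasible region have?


1. (0, 0), (1.75, 0), (1, 3), (0, 4.667)
2. C1, C2
3. -28
4. 4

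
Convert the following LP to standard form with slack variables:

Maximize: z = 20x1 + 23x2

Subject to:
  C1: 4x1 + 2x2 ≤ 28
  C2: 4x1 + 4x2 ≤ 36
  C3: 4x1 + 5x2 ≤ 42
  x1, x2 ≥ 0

max z = 20x1 + 23x2

s.t.
  4x1 + 2x2 + s1 = 28
  4x1 + 4x2 + s2 = 36
  4x1 + 5x2 + s3 = 42
  x1, x2, s1, s2, s3 ≥ 0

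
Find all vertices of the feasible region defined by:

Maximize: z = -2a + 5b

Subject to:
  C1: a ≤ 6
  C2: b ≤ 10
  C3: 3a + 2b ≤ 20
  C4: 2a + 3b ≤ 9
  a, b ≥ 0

(0, 0), (4.5, 0), (0, 3)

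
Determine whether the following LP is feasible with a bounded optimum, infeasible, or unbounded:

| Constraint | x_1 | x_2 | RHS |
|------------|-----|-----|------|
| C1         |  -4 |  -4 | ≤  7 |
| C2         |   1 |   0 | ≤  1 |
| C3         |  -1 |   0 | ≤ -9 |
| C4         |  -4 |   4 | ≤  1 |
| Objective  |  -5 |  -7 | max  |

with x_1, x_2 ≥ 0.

Infeasible (no feasible solution exists)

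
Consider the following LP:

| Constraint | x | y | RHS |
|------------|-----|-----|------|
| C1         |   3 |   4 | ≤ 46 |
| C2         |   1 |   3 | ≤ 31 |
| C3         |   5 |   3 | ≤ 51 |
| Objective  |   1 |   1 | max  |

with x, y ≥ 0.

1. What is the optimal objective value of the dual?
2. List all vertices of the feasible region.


1. 13
2. (0, 0), (10.2, 0), (6, 7), (2.8, 9.4), (0, 10.33)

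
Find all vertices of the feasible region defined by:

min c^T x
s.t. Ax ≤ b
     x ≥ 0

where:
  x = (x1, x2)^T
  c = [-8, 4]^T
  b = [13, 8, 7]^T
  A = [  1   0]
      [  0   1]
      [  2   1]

(0, 0), (3.5, 0), (0, 7)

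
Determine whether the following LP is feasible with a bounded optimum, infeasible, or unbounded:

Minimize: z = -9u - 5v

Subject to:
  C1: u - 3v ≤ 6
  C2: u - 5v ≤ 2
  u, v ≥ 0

Unbounded (objective can decrease without bound)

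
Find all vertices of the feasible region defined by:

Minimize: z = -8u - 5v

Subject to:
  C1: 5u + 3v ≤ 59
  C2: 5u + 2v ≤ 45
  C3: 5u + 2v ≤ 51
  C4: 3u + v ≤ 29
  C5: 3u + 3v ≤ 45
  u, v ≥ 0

(0, 0), (9, 0), (5, 10), (0, 15)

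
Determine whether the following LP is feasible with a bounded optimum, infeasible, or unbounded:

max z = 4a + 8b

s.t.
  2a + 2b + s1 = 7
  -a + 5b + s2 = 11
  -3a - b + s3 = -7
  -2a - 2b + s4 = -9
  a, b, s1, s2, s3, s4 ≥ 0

Infeasible (no feasible solution exists)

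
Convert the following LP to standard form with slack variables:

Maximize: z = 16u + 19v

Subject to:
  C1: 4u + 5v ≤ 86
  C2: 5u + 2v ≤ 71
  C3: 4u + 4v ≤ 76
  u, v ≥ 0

max z = 16u + 19v

s.t.
  4u + 5v + s1 = 86
  5u + 2v + s2 = 71
  4u + 4v + s3 = 76
  u, v, s1, s2, s3 ≥ 0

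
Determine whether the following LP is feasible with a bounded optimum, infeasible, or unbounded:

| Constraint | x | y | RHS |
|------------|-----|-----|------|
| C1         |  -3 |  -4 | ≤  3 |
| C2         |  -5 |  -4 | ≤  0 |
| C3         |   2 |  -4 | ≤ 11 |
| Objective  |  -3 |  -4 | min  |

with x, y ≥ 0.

Unbounded (objective can decrease without bound)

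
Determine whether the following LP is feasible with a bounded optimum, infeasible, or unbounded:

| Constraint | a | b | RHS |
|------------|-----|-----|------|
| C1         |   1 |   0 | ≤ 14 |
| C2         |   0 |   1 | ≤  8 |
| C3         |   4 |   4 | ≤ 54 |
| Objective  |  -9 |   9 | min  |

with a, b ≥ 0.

Feasible with a bounded optimal solution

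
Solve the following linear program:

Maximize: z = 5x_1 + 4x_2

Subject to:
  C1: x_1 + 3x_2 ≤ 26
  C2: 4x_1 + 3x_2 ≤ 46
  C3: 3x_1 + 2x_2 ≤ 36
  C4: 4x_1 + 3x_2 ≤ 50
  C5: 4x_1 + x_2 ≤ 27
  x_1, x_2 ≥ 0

Evaluate the objective at each vertex of the feasible region:
  z(0, 0) = 0
  z(6.75, 0) = 33.75
  z(5, 7) = 53  ←
  z(0, 8.667) = 34.67
The maximum is at x_1 = 5, x_2 = 7.

x_1 = 5, x_2 = 7, z = 53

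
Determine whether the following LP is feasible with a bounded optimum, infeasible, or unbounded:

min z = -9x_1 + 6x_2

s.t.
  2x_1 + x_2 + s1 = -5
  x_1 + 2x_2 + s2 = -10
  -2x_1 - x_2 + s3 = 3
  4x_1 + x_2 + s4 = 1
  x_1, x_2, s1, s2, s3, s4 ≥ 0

Infeasible (no feasible solution exists)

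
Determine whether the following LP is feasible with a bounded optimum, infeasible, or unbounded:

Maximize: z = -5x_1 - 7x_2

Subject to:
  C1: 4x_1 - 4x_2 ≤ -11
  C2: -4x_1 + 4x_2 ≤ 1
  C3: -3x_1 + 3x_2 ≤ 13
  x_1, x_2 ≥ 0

Infeasible (no feasible solution exists)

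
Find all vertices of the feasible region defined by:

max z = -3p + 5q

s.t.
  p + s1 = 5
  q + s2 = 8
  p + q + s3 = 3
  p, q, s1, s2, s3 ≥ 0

(0, 0), (3, 0), (0, 3)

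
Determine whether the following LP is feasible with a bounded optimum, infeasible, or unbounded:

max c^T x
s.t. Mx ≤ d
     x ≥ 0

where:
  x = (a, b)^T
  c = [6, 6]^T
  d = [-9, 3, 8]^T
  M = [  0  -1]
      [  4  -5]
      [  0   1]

Infeasible (no feasible solution exists)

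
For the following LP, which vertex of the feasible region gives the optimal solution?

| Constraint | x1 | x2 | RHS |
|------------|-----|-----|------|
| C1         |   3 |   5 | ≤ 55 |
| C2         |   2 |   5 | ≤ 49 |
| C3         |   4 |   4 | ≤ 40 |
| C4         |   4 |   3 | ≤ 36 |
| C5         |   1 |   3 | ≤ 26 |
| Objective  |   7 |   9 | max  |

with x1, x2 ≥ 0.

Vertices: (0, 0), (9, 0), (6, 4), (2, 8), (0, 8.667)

Evaluate the objective at each vertex of the feasible region:
  z(0, 0) = 0
  z(9, 0) = 63
  z(6, 4) = 78
  z(2, 8) = 86  ←
  z(0, 8.667) = 78
The maximum is at x1 = 2, x2 = 8.

(2, 8)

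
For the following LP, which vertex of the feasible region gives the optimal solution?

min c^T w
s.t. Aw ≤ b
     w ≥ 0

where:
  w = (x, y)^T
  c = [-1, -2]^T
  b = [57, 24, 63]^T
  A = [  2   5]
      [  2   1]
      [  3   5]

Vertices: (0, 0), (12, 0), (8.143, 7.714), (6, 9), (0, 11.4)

Evaluate the objective at each vertex of the feasible region:
  z(0, 0) = 0
  z(12, 0) = -12
  z(8.143, 7.714) = -23.57
  z(6, 9) = -24  ←
  z(0, 11.4) = -22.8
The minimum is at x = 6, y = 9.

(6, 9)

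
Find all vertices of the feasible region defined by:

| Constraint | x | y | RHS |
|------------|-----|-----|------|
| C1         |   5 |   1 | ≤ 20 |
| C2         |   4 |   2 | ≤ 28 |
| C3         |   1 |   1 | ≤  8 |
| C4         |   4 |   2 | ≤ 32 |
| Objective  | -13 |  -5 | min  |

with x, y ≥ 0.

(0, 0), (4, 0), (3, 5), (0, 8)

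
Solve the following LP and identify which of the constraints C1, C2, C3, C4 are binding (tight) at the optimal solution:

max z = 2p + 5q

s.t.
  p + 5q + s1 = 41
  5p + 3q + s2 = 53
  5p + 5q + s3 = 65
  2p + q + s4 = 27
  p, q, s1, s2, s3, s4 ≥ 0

At p = 6, q = 7, compute slack b - a·x for each constraint:
  C1: 41 − 41 = 0  (binding)
  C2: 53 − 51 = 2  (slack)
  C3: 65 − 65 = 0  (binding)
  C4: 27 − 19 = 8  (slack)

Optimal: p = 6, q = 7
Binding: C1, C3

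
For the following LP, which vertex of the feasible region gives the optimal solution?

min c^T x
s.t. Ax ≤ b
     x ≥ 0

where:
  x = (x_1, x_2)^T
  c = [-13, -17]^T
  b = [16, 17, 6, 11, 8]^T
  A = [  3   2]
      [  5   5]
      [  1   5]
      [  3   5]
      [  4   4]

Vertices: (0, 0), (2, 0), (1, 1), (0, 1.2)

Evaluate the objective at each vertex of the feasible region:
  z(0, 0) = 0
  z(2, 0) = -26
  z(1, 1) = -30  ←
  z(0, 1.2) = -20.4
The minimum is at x_1 = 1, x_2 = 1.

(1, 1)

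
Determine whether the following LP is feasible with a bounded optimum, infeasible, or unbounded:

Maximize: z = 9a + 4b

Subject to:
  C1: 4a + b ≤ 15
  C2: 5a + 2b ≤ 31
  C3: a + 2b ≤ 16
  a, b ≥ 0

Feasible with a bounded optimal solution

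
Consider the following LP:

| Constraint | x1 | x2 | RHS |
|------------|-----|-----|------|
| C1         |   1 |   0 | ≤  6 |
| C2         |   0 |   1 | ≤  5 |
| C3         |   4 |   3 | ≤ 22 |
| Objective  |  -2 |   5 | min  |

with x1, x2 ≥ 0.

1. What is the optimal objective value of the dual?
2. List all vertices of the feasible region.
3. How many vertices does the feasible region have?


1. -11
2. (0, 0), (5.5, 0), (1.75, 5), (0, 5)
3. 4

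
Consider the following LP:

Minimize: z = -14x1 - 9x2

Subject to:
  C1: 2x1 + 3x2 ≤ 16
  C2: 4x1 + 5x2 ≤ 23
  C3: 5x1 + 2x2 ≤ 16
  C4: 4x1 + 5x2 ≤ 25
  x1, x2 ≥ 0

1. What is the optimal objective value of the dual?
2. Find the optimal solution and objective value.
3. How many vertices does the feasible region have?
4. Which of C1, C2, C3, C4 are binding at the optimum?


1. -55
2. x1 = 2, x2 = 3, z = -55
3. 4
4. C2, C3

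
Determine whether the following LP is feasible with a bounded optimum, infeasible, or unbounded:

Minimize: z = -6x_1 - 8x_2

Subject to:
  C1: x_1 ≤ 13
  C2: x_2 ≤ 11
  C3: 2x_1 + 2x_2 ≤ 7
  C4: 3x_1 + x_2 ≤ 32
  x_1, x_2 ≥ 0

Feasible with a bounded optimal solution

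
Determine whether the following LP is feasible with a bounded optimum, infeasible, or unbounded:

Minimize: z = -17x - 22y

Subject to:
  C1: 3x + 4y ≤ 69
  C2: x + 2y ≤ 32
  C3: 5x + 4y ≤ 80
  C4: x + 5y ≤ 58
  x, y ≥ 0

Feasible with a bounded optimal solution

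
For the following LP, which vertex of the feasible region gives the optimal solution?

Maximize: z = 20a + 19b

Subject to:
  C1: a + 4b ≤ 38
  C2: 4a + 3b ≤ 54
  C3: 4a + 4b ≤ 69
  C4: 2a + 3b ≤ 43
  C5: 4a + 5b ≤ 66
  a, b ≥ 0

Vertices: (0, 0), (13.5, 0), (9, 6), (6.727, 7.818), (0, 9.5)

Evaluate the objective at each vertex of the feasible region:
  z(0, 0) = 0
  z(13.5, 0) = 270
  z(9, 6) = 294  ←
  z(6.727, 7.818) = 283.1
  z(0, 9.5) = 180.5
The maximum is at a = 9, b = 6.

(9, 6)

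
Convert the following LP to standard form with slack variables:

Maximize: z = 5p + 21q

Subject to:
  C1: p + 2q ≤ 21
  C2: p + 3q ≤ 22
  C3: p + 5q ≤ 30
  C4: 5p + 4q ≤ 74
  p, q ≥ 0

max z = 5p + 21q

s.t.
  p + 2q + s1 = 21
  p + 3q + s2 = 22
  p + 5q + s3 = 30
  5p + 4q + s4 = 74
  p, q, s1, s2, s3, s4 ≥ 0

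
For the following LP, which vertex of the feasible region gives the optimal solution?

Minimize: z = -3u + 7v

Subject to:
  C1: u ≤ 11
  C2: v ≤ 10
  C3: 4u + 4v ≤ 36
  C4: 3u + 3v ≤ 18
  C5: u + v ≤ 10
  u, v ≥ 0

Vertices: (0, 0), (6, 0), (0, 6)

Evaluate the objective at each vertex of the feasible region:
  z(0, 0) = 0
  z(6, 0) = -18  ←
  z(0, 6) = 42
The minimum is at u = 6, v = 0.

(6, 0)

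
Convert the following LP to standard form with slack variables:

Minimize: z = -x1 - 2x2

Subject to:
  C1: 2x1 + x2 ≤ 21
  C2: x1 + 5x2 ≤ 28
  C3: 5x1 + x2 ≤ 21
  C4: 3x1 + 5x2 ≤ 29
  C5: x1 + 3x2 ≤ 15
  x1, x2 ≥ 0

min z = -x1 - 2x2

s.t.
  2x1 + x2 + s1 = 21
  x1 + 5x2 + s2 = 28
  5x1 + x2 + s3 = 21
  3x1 + 5x2 + s4 = 29
  x1 + 3x2 + s5 = 15
  x1, x2, s1, s2, s3, s4, s5 ≥ 0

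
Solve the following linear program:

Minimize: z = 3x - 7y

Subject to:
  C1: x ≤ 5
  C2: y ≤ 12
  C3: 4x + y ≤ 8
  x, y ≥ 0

Evaluate the objective at each vertex of the feasible region:
  z(0, 0) = 0
  z(2, 0) = 6
  z(0, 8) = -56  ←
The minimum is at x = 0, y = 8.

x = 0, y = 8, z = -56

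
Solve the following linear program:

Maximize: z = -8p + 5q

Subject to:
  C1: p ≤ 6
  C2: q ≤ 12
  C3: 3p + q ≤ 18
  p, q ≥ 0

Evaluate the objective at each vertex of the feasible region:
  z(0, 0) = 0
  z(6, 0) = -48
  z(2, 12) = 44
  z(0, 12) = 60  ←
The maximum is at p = 0, q = 12.

p = 0, q = 12, z = 60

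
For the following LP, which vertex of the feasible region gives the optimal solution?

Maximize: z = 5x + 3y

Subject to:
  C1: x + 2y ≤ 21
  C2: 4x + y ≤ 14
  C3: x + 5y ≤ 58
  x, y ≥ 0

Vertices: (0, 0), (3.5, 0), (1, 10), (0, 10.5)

Evaluate the objective at each vertex of the feasible region:
  z(0, 0) = 0
  z(3.5, 0) = 17.5
  z(1, 10) = 35  ←
  z(0, 10.5) = 31.5
The maximum is at x = 1, y = 10.

(1, 10)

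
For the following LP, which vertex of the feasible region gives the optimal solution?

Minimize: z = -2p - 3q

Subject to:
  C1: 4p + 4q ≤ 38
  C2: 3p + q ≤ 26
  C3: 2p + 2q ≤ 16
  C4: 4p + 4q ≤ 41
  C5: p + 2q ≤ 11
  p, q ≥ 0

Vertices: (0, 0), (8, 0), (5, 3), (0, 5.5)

Evaluate the objective at each vertex of the feasible region:
  z(0, 0) = 0
  z(8, 0) = -16
  z(5, 3) = -19  ←
  z(0, 5.5) = -16.5
The minimum is at p = 5, q = 3.

(5, 3)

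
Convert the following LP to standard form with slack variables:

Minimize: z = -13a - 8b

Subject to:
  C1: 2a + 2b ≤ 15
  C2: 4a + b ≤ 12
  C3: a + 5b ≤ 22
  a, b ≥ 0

min z = -13a - 8b

s.t.
  2a + 2b + s1 = 15
  4a + b + s2 = 12
  a + 5b + s3 = 22
  a, b, s1, s2, s3 ≥ 0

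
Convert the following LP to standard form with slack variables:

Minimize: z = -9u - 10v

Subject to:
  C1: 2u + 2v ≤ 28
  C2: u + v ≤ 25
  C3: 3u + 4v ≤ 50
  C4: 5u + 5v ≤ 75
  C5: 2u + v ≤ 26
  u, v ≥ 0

min z = -9u - 10v

s.t.
  2u + 2v + s1 = 28
  u + v + s2 = 25
  3u + 4v + s3 = 50
  5u + 5v + s4 = 75
  2u + v + s5 = 26
  u, v, s1, s2, s3, s4, s5 ≥ 0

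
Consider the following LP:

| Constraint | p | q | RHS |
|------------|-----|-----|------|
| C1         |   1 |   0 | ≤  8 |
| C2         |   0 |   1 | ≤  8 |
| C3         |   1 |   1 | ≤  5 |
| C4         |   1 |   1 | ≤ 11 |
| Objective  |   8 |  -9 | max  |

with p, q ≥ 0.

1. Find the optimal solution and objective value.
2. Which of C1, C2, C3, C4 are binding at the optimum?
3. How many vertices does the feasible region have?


1. p = 5, q = 0, z = 40
2. C3
3. 3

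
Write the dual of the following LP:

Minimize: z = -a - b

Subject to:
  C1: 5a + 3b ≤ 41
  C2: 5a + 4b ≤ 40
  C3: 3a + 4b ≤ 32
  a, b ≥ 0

Primal min cᵀx s.t. Ax ≤ b, x ≥ 0  →  Dual max −bᵀy s.t. Aᵀy ≥ −c, y ≥ 0.

Maximize: z = -41y1 - 40y2 - 32y3

Subject to:
  5y1 + 5y2 + 3y3 ≥ 1
  3y1 + 4y2 + 4y3 ≥ 1
  y1, y2, y3 ≥ 0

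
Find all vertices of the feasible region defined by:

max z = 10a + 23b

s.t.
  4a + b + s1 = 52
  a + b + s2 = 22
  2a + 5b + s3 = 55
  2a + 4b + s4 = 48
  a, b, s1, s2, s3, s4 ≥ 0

(0, 0), (13, 0), (11.43, 6.286), (10, 7), (0, 11)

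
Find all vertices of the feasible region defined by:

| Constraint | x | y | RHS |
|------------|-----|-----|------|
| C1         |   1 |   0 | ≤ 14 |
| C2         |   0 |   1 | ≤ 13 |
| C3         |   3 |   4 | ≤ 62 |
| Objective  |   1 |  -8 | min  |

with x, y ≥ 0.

(0, 0), (14, 0), (14, 5), (3.333, 13), (0, 13)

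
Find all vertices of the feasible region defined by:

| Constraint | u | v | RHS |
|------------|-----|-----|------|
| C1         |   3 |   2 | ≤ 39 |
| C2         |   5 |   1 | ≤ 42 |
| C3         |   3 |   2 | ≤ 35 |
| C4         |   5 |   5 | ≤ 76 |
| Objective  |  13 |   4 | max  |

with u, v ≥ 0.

(0, 0), (8.4, 0), (7, 7), (4.6, 10.6), (0, 15.2)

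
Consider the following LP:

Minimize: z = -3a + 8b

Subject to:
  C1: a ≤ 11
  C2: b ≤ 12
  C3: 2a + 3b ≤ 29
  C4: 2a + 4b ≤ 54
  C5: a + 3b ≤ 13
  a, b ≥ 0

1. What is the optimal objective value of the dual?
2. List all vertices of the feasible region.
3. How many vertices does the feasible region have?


1. -33
2. (0, 0), (11, 0), (11, 0.6667), (0, 4.333)
3. 4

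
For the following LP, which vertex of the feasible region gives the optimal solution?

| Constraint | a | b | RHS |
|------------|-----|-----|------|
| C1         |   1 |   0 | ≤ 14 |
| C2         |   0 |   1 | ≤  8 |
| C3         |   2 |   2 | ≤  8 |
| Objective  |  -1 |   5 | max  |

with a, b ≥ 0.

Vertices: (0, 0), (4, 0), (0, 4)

Evaluate the objective at each vertex of the feasible region:
  z(0, 0) = 0
  z(4, 0) = -4
  z(0, 4) = 20  ←
The maximum is at a = 0, b = 4.

(0, 4)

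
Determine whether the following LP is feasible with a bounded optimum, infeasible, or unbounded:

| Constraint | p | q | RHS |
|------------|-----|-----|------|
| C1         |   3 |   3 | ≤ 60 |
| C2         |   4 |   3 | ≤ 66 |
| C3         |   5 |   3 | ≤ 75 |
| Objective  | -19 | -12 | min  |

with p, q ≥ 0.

Feasible with a bounded optimal solution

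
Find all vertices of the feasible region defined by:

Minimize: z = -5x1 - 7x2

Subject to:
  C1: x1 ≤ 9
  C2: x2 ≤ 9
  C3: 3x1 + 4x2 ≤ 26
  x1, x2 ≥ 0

(0, 0), (8.667, 0), (0, 6.5)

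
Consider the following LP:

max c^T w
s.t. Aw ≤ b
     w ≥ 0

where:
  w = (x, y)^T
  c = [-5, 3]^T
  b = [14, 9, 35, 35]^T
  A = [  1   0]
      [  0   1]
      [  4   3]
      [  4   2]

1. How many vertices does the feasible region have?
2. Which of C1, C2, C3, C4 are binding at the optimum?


1. 4
2. C2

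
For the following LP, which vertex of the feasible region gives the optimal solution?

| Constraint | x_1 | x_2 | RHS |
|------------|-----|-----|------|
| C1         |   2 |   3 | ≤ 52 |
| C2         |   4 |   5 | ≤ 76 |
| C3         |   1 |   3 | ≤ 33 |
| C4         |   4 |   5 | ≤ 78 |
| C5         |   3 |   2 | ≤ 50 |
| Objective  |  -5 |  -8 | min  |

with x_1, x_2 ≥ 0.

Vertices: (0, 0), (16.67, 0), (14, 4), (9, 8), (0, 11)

Evaluate the objective at each vertex of the feasible region:
  z(0, 0) = 0
  z(16.67, 0) = -83.33
  z(14, 4) = -102
  z(9, 8) = -109  ←
  z(0, 11) = -88
The minimum is at x_1 = 9, x_2 = 8.

(9, 8)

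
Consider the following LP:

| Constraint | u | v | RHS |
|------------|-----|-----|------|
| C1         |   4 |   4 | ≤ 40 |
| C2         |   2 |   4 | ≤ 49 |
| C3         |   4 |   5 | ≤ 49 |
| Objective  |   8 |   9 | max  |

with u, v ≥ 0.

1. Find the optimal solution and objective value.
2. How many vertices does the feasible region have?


1. u = 1, v = 9, z = 89
2. 4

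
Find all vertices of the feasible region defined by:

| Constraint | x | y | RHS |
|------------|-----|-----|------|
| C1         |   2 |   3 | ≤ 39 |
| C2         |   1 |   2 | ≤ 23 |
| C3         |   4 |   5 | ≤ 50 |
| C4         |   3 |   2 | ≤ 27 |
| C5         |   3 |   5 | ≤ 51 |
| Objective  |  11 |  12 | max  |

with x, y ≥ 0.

(0, 0), (9, 0), (5, 6), (0, 10)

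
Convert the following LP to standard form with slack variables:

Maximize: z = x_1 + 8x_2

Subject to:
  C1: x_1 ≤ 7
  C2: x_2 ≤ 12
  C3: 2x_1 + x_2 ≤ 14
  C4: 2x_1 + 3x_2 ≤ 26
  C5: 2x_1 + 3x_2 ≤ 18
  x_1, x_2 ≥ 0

max z = x_1 + 8x_2

s.t.
  x_1 + s1 = 7
  x_2 + s2 = 12
  2x_1 + x_2 + s3 = 14
  2x_1 + 3x_2 + s4 = 26
  2x_1 + 3x_2 + s5 = 18
  x_1, x_2, s1, s2, s3, s4, s5 ≥ 0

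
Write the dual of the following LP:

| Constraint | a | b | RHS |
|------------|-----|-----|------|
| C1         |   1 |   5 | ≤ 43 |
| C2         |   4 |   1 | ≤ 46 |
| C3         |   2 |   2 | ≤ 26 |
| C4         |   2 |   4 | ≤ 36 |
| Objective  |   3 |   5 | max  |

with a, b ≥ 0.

Primal max cᵀx s.t. Ax ≤ b, x ≥ 0  →  Dual min bᵀy s.t. Aᵀy ≥ c, y ≥ 0.

Minimize: z = 43y1 + 46y2 + 26y3 + 36y4

Subject to:
  y1 + 4y2 + 2y3 + 2y4 ≥ 3
  5y1 + y2 + 2y3 + 4y4 ≥ 5
  y1, y2, y3, y4 ≥ 0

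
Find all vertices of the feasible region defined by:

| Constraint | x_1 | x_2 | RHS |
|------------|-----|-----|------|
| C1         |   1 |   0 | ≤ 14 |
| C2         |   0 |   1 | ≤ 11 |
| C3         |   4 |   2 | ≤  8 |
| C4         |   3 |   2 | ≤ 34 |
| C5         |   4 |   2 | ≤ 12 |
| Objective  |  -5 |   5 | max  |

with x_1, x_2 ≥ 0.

(0, 0), (2, 0), (0, 4)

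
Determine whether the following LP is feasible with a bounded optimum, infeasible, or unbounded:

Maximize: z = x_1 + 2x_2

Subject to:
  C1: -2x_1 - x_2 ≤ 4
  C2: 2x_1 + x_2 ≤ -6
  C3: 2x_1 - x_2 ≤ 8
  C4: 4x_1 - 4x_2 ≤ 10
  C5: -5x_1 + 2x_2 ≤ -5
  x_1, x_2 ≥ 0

Infeasible (no feasible solution exists)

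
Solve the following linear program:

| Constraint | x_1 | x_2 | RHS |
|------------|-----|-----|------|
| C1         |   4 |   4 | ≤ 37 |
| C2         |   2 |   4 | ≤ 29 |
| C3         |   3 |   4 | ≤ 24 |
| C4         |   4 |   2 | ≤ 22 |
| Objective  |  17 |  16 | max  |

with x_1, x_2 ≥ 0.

Evaluate the objective at each vertex of the feasible region:
  z(0, 0) = 0
  z(5.5, 0) = 93.5
  z(4, 3) = 116  ←
  z(0, 6) = 96
The maximum is at x_1 = 4, x_2 = 3.

x_1 = 4, x_2 = 3, z = 116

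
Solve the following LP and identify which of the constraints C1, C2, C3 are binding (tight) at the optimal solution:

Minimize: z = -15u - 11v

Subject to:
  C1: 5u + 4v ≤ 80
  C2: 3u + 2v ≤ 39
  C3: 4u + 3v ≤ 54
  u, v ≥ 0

At u = 9, v = 6, compute slack b - a·x for each constraint:
  C1: 80 − 69 = 11  (slack)
  C2: 39 − 39 = 0  (binding)
  C3: 54 − 54 = 0  (binding)

Optimal: u = 9, v = 6
Binding: C2, C3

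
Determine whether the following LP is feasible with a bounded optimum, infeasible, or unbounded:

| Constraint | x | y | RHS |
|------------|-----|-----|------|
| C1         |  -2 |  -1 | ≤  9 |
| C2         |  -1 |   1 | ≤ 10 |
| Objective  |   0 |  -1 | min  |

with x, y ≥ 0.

Unbounded (objective can decrease without bound)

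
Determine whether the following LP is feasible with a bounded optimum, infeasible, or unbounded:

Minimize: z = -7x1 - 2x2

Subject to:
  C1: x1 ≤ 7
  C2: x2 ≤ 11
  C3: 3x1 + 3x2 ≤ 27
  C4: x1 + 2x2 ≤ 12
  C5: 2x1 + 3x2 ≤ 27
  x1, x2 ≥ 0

Feasible with a bounded optimal solution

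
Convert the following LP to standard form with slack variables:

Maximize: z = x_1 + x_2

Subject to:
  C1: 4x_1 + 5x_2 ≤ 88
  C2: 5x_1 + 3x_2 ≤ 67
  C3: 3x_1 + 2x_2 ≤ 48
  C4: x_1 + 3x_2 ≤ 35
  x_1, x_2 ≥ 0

max z = x_1 + x_2

s.t.
  4x_1 + 5x_2 + s1 = 88
  5x_1 + 3x_2 + s2 = 67
  3x_1 + 2x_2 + s3 = 48
  x_1 + 3x_2 + s4 = 35
  x_1, x_2, s1, s2, s3, s4 ≥ 0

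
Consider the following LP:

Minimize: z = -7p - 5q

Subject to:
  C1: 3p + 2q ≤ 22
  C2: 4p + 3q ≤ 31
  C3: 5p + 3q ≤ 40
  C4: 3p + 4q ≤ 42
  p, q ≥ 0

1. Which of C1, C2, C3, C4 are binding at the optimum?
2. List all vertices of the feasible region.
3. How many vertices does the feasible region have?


1. C1, C2
2. (0, 0), (7.333, 0), (4, 5), (0, 10.33)
3. 4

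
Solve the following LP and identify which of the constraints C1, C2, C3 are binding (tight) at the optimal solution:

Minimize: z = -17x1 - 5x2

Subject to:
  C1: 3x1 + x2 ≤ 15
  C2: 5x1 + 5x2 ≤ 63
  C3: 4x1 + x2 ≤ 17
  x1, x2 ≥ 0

At x1 = 2, x2 = 9, compute slack b - a·x for each constraint:
  C1: 15 − 15 = 0  (binding)
  C2: 63 − 55 = 8  (slack)
  C3: 17 − 17 = 0  (binding)

Optimal: x1 = 2, x2 = 9
Binding: C1, C3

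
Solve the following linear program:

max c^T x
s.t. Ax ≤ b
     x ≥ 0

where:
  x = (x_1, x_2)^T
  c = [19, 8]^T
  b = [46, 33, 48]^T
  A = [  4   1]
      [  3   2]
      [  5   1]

Evaluate the objective at each vertex of the feasible region:
  z(0, 0) = 0
  z(9.6, 0) = 182.4
  z(9, 3) = 195  ←
  z(0, 16.5) = 132
The maximum is at x_1 = 9, x_2 = 3.

x_1 = 9, x_2 = 3, z = 195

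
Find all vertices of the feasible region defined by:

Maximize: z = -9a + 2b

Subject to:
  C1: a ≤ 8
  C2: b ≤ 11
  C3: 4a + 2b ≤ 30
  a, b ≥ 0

(0, 0), (7.5, 0), (2, 11), (0, 11)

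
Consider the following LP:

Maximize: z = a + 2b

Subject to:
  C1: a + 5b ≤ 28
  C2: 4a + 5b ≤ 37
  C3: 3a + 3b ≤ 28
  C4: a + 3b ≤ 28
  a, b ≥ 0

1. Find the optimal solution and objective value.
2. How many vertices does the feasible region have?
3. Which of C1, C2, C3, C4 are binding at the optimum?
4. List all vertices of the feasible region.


1. a = 3, b = 5, z = 13
2. 4
3. C1, C2
4. (0, 0), (9.25, 0), (3, 5), (0, 5.6)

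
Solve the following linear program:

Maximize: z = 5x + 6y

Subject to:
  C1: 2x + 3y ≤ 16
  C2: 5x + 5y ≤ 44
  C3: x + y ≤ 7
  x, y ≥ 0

Evaluate the objective at each vertex of the feasible region:
  z(0, 0) = 0
  z(7, 0) = 35
  z(5, 2) = 37  ←
  z(0, 5.333) = 32
The maximum is at x = 5, y = 2.

x = 5, y = 2, z = 37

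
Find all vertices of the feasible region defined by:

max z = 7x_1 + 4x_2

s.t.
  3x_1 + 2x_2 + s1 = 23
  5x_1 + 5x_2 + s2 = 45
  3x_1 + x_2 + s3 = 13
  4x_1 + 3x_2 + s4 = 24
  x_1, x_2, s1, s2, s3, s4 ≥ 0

(0, 0), (4.333, 0), (3, 4), (0, 8)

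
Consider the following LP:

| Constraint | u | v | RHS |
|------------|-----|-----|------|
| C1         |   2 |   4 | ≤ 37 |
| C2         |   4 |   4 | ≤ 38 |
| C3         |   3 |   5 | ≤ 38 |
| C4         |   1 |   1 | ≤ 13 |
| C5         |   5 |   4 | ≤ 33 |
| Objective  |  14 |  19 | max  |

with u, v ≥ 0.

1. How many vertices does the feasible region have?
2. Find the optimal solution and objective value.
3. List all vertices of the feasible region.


1. 4
2. u = 1, v = 7, z = 147
3. (0, 0), (6.6, 0), (1, 7), (0, 7.6)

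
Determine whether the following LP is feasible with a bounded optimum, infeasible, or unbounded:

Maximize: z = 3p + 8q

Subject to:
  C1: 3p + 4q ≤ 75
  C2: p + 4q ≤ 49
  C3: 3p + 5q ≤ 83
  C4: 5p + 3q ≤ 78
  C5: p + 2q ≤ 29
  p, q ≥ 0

Feasible with a bounded optimal solution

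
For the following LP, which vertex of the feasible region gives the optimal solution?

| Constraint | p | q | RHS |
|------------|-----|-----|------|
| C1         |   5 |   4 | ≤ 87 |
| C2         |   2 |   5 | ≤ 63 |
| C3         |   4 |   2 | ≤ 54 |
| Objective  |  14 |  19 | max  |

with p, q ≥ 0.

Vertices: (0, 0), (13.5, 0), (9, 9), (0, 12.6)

Evaluate the objective at each vertex of the feasible region:
  z(0, 0) = 0
  z(13.5, 0) = 189
  z(9, 9) = 297  ←
  z(0, 12.6) = 239.4
The maximum is at p = 9, q = 9.

(9, 9)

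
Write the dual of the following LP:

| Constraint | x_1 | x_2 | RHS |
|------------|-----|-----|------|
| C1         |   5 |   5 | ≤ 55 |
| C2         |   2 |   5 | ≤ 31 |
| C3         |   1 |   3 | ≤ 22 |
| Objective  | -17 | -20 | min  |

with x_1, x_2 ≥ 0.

Primal min cᵀx s.t. Ax ≤ b, x ≥ 0  →  Dual max −bᵀy s.t. Aᵀy ≥ −c, y ≥ 0.

Maximize: z = -55y1 - 31y2 - 22y3

Subject to:
  5y1 + 2y2 + y3 ≥ 17
  5y1 + 5y2 + 3y3 ≥ 20
  y1, y2, y3 ≥ 0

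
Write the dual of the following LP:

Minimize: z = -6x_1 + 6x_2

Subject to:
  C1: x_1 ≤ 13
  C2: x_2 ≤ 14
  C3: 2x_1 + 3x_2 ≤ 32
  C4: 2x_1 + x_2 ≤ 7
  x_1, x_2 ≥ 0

Primal min cᵀx s.t. Ax ≤ b, x ≥ 0  →  Dual max −bᵀy s.t. Aᵀy ≥ −c, y ≥ 0.

Maximize: z = -13y1 - 14y2 - 32y3 - 7y4

Subject to:
  y1 + 2y3 + 2y4 ≥ 6
  y2 + 3y3 + y4 ≥ -6
  y1, y2, y3, y4 ≥ 0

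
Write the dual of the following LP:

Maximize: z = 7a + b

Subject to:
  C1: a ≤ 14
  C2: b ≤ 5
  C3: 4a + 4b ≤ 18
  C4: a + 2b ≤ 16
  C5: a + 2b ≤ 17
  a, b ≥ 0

Primal max cᵀx s.t. Ax ≤ b, x ≥ 0  →  Dual min bᵀy s.t. Aᵀy ≥ c, y ≥ 0.

Minimize: z = 14y1 + 5y2 + 18y3 + 16y4 + 17y5

Subject to:
  y1 + 4y3 + y4 + y5 ≥ 7
  y2 + 4y3 + 2y4 + 2y5 ≥ 1
  y1, y2, y3, y4, y5 ≥ 0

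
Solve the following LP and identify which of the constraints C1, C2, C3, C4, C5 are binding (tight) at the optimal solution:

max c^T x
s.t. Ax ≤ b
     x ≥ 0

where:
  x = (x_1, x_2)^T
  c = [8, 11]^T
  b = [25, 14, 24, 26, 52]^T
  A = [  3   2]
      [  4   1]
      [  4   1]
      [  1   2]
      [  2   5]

At x_1 = 1, x_2 = 10, compute slack b - a·x for each constraint:
  C1: 25 − 23 = 2  (slack)
  C2: 14 − 14 = 0  (binding)
  C3: 24 − 14 = 10  (slack)
  C4: 26 − 21 = 5  (slack)
  C5: 52 − 52 = 0  (binding)

Optimal: x_1 = 1, x_2 = 10
Binding: C2, C5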